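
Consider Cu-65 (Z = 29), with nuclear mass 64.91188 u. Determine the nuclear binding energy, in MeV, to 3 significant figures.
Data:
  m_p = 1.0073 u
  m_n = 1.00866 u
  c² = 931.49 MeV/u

570 MeV

Z = 29, so N = A − Z = 65 − 29 = 36.
Σm = 29·m_p + 36·m_n = 29.2117 + 36.31176 = 65.52346 u
Δm = 65.52346 − 64.91188 = 0.61158 u
E_B = 0.61158 × 931.49 = 569.681 MeV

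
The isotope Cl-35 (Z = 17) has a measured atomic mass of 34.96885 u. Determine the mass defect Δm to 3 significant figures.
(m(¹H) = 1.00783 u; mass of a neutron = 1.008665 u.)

0.320 u

With 17 protons and 18 neutrons (A = 35):
Σm = 17·m(¹H) + 18·m_n = 17.13311 + 18.155970 = 35.289080 u
Δm = 35.289080 − 34.96885 = 0.320230 u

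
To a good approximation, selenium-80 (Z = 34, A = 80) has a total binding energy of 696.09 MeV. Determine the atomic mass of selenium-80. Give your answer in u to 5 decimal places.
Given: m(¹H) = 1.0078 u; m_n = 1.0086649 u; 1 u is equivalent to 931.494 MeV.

Mass defect = 696.09 MeV / (931.494 MeV/u) = 0.7472834 u
Constituent mass = 34(1.0078) + 46(1.0086649) = 80.6637854 u
Atomic mass = 80.6637854 − 0.7472834 = 79.9165020 u ≈ 79.91650 u (to 5 decimal places)

79.91650 u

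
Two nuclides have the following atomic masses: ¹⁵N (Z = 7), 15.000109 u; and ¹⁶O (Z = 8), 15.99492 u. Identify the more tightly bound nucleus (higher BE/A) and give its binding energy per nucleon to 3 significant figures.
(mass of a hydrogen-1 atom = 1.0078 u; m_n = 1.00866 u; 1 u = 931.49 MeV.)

¹⁶O; 7.96 MeV/nucleon

¹⁵N: Σm = 7(1.0078) + 8(1.00866) = 15.12388 u; Δm = 0.123771 u; E_B = 115.29 MeV; E_B/A = 7.686 MeV
¹⁶O: Σm = 8(1.0078) + 8(1.00866) = 16.13168 u; Δm = 0.13676 u; E_B = 127.39 MeV; E_B/A = 7.962 MeV
¹⁶O has the higher binding energy per nucleon, so it is the more tightly bound nucleus.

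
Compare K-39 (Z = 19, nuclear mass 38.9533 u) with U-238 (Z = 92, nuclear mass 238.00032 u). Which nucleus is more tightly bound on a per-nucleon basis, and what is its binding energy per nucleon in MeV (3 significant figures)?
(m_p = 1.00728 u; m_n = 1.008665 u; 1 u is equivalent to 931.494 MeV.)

K-39; 8.56 MeV/nucleon

K-39: Σm = 19(1.00728) + 20(1.008665) = 39.311620 u; Δm = 0.358320 u; E_B = 333.77 MeV; E_B/A = 8.558 MeV
U-238: Σm = 92(1.00728) + 146(1.008665) = 239.934850 u; Δm = 1.934530 u; E_B = 1802.0 MeV; E_B/A = 7.571 MeV
K-39 has the higher binding energy per nucleon, so it is the more tightly bound nucleus.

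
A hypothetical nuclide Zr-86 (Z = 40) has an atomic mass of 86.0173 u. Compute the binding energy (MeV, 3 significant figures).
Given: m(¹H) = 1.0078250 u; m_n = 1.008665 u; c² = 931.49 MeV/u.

Total constituent mass: 40 × 1.0078250 + 46 × 1.008665 = 86.7115900 u
The mass defect is 86.7115900 − 86.0173 = 0.6942900 u.
Converting to energy: 0.6942900 u × 931.49 MeV/u = 646.724 MeV

647 MeV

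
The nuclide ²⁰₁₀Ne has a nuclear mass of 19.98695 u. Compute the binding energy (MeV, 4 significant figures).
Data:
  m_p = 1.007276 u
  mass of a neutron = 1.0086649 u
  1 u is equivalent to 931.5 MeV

160.6 MeV

Σm = 10·m_p + 10·m_n = 10.072760 + 10.0866490 = 20.1594090 u
Δm = 20.1594090 − 19.98695 = 0.1724590 u
Binding energy = Δm·c² = 0.1724590 × 931.5 MeV/u = 160.646 MeV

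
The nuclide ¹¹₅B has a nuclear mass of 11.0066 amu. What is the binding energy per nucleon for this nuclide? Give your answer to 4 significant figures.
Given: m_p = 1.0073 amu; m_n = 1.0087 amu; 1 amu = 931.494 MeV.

6.952 MeV/nucleon

With 5 protons and 6 neutrons (A = 11):
Mass of separated nucleons = 5(1.0073) + 6(1.0087) = 5.0365 + 6.0522 = 11.0887 amu
Δm = 11.0887 − 11.0066 = 0.0821 amu
Binding energy = Δm·c² = 0.0821 × 931.494 MeV/amu = 76.4757 MeV
Dividing by A = 11 gives 6.952 MeV per nucleon.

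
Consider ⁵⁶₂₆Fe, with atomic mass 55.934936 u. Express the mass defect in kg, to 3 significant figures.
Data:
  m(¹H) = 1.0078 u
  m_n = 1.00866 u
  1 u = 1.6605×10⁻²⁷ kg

8.76e-28 kg

With 26 protons and 30 neutrons (A = 56):
Mass of separated nucleons = 26(1.0078) + 30(1.00866) = 26.2028 + 30.25980 = 56.46260 u
Δm = 56.46260 − 55.934936 = 0.527664 u
In SI units: 0.527664 u × 1.6605×10⁻²⁷ kg/u = 8.7619e-28 kg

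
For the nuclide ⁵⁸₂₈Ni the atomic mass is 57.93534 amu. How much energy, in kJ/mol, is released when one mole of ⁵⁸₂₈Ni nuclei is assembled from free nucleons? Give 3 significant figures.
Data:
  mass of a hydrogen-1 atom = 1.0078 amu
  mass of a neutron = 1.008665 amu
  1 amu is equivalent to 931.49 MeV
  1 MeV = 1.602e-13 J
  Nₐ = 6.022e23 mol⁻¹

Mass of separated nucleons = 28(1.0078) + 30(1.008665) = 28.2184 + 30.259950 = 58.478350 amu
Mass defect Δm = 58.478350 − 57.93534 = 0.543010 amu
Binding energy = Δm·c² = 0.543010 × 931.49 MeV/amu = 505.808 MeV
Per nucleus in joules: 505.808 MeV × 1.602e-13 J/MeV = 8.1030e-11 J
Per mole: 8.1030e-11 J × 6.022e23 mol⁻¹ = 4.8796e+13 J/mol

4.88e+10 kJ/mol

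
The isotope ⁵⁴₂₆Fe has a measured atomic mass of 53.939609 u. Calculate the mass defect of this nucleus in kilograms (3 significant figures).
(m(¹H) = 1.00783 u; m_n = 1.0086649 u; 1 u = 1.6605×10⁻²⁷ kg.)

The nucleus contains 26 protons and 54 − 26 = 28 neutrons.
Total constituent mass: 26 × 1.00783 + 28 × 1.0086649 = 54.4461972 u
The mass defect is 54.4461972 − 53.939609 = 0.5065882 u.
In SI units: 0.5065882 u × 1.6605×10⁻²⁷ kg/u = 8.4119e-28 kg

8.41e-28 kg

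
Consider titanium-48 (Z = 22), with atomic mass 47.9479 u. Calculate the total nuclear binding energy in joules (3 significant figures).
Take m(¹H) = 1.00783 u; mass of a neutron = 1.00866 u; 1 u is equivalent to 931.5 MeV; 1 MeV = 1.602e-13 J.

Total constituent mass: 22 × 1.00783 + 26 × 1.00866 = 48.39742 u
Mass defect Δm = 48.39742 − 47.9479 = 0.44952 u
Converting to energy: 0.44952 u × 931.5 MeV/u = 418.728 MeV
In joules: 418.728 MeV × 1.602e-13 J/MeV = 6.7080e-11 J

6.71e-11 J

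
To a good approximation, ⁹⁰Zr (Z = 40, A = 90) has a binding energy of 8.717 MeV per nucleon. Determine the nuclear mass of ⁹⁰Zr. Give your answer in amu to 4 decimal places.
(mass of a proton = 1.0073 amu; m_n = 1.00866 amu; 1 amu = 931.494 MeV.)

Total binding energy = 90 × 8.717 = 784.530 MeV
Mass defect = 784.530 MeV / (931.494 MeV/amu) = 0.842228 amu
Constituent mass = 40(1.0073) + 50(1.00866) = 90.72500 amu
Nuclear mass = 90.72500 − 0.842228 = 89.882772 amu ≈ 89.8828 amu (to 4 decimal places)

89.8828 amu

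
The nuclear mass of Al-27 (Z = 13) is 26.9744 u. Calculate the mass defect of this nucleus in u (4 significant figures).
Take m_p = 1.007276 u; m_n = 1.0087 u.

0.2420 u

Mass of separated nucleons = 13(1.007276) + 14(1.0087) = 13.094588 + 14.1218 = 27.216388 u
Mass defect Δm = 27.216388 − 26.9744 = 0.241988 u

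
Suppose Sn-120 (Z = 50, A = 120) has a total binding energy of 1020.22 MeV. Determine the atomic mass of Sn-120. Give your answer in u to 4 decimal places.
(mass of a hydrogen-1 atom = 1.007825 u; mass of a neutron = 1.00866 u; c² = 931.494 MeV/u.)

119.9022 u

Mass defect = 1020.22 MeV / (931.494 MeV/u) = 1.095251 u
Constituent mass = 50(1.007825) + 70(1.00866) = 120.997450 u
Atomic mass = 120.997450 − 1.095251 = 119.902199 u ≈ 119.9022 u (to 4 decimal places)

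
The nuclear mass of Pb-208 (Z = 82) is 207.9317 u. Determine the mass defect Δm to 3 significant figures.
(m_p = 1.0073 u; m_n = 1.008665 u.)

The nucleus contains 82 protons and 208 − 82 = 126 neutrons.
Mass of separated nucleons = 82(1.0073) + 126(1.008665) = 82.5986 + 127.091790 = 209.690390 u
Δm = 209.690390 − 207.9317 = 1.758690 u

1.76 u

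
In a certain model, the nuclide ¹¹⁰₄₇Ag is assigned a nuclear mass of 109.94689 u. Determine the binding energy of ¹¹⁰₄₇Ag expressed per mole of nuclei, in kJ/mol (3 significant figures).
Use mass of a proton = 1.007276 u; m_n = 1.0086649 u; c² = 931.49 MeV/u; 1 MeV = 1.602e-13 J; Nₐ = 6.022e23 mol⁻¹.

8.46e+10 kJ/mol

The nucleus contains 47 protons and 110 − 47 = 63 neutrons.
Σm = 47·m_p + 63·m_n = 47.341972 + 63.5458887 = 110.8878607 u
Δm = 110.8878607 − 109.94689 = 0.9409707 u
Binding energy = Δm·c² = 0.9409707 × 931.49 MeV/u = 876.505 MeV
Per nucleus in joules: 876.505 MeV × 1.602e-13 J/MeV = 1.4042e-10 J
Per mole: 1.4042e-10 J × 6.022e23 mol⁻¹ = 8.4561e+13 J/mol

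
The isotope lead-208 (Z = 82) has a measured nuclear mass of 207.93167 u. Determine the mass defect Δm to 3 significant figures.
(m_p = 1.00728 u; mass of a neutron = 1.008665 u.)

Total constituent mass: 82 × 1.00728 + 126 × 1.008665 = 209.688750 u
The mass defect is 209.688750 − 207.93167 = 1.757080 u.

1.76 u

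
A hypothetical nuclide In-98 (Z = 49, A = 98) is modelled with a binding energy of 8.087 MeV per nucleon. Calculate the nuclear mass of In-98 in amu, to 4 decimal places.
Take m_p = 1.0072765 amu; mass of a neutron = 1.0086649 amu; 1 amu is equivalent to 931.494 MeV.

97.9303 amu

Total binding energy = 98 × 8.087 = 792.526 MeV
Mass defect = 792.526 MeV / (931.494 MeV/amu) = 0.850812 amu
Constituent mass = 49(1.0072765) + 49(1.0086649) = 98.7811286 amu
Nuclear mass = 98.7811286 − 0.850812 = 97.9303166 amu ≈ 97.9303 amu (to 4 decimal places)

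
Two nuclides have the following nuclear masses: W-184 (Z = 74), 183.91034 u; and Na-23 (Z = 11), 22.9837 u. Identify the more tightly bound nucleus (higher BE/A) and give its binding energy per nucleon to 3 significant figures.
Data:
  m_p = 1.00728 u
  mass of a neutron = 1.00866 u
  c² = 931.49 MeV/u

W-184: Σm = 74(1.00728) + 110(1.00866) = 185.49132 u; Δm = 1.58098 u; E_B = 1472.7 MeV; E_B/A = 8.004 MeV
Na-23: Σm = 11(1.00728) + 12(1.00866) = 23.18400 u; Δm = 0.20030 u; E_B = 186.58 MeV; E_B/A = 8.112 MeV
Na-23 has the higher binding energy per nucleon, so it is the more tightly bound nucleus.

Na-23; 8.11 MeV/nucleon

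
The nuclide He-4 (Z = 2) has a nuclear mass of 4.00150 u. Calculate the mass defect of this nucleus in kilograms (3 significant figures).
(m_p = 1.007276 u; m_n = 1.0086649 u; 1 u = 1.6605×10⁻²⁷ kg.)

5.04e-29 kg

With 2 protons and 2 neutrons (A = 4):
Mass of separated nucleons = 2(1.007276) + 2(1.0086649) = 2.014552 + 2.0173298 = 4.0318818 u
Mass defect Δm = 4.0318818 − 4.00150 = 0.0303818 u
In SI units: 0.0303818 u × 1.6605×10⁻²⁷ kg/u = 5.0449e-29 kg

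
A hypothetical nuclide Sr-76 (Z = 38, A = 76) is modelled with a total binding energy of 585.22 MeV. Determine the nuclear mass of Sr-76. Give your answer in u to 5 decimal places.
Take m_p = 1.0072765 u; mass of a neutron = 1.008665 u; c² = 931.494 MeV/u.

Mass defect = 585.22 MeV / (931.494 MeV/u) = 0.6282595 u
Constituent mass = 38(1.0072765) + 38(1.008665) = 76.6057770 u
Nuclear mass = 76.6057770 − 0.6282595 = 75.9775175 u ≈ 75.97752 u (to 5 decimal places)

75.97752 u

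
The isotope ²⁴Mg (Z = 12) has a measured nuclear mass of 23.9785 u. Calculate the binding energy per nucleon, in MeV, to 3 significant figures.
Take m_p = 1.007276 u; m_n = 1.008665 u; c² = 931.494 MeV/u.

Mass of separated nucleons = 12(1.007276) + 12(1.008665) = 12.087312 + 12.103980 = 24.191292 u
The mass defect is 24.191292 − 23.9785 = 0.212792 u.
Binding energy = Δm·c² = 0.212792 × 931.494 MeV/u = 198.214 MeV
BE/A = 198.214 MeV / 24 = 8.259 MeV/nucleon

8.26 MeV/nucleon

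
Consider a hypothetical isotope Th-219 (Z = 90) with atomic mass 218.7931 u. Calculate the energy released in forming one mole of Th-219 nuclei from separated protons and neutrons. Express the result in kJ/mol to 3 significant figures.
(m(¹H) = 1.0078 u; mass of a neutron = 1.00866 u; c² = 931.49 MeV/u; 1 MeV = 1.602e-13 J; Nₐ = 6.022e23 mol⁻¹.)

1.82e+11 kJ/mol

Total constituent mass: 90 × 1.0078 + 129 × 1.00866 = 220.81914 u
Mass defect Δm = 220.81914 − 218.7931 = 2.02604 u
Converting to energy: 2.02604 u × 931.49 MeV/u = 1887.24 MeV
Per nucleus in joules: 1887.24 MeV × 1.602e-13 J/MeV = 3.0234e-10 J
Per mole: 3.0234e-10 J × 6.022e23 mol⁻¹ = 1.8207e+14 J/mol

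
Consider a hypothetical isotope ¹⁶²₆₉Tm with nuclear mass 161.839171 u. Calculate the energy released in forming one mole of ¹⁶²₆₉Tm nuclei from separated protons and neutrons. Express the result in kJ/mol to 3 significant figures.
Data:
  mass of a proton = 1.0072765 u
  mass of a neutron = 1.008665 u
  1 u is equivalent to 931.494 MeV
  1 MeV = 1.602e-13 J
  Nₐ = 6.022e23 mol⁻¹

Total constituent mass: 69 × 1.0072765 + 93 × 1.008665 = 163.3079235 u
Mass defect Δm = 163.3079235 − 161.839171 = 1.4687525 u
E_B = 1.4687525 × 931.494 = 1368.13 MeV
Per nucleus in joules: 1368.13 MeV × 1.602e-13 J/MeV = 2.1917e-10 J
Per mole: 2.1917e-10 J × 6.022e23 mol⁻¹ = 1.3198e+14 J/mol

1.32e+11 kJ/mol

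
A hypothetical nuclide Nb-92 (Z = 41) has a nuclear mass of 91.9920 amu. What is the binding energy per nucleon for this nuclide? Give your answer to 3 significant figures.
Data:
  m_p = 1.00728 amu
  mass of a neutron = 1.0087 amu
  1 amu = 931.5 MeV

Σm = 41·m_p + 51·m_n = 41.29848 + 51.4437 = 92.74218 amu
The mass defect is 92.74218 − 91.9920 = 0.75018 amu.
Binding energy = Δm·c² = 0.75018 × 931.5 MeV/amu = 698.793 MeV
BE/A = 698.793 MeV / 92 = 7.596 MeV/nucleon

7.60 MeV/nucleon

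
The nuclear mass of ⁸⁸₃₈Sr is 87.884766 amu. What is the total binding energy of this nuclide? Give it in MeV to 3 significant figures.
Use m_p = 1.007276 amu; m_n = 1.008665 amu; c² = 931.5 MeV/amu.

768 MeV

The nucleus contains 38 protons and 88 − 38 = 50 neutrons.
Mass of separated nucleons = 38(1.007276) + 50(1.008665) = 38.276488 + 50.433250 = 88.709738 amu
Mass defect Δm = 88.709738 − 87.884766 = 0.824972 amu
Binding energy = Δm·c² = 0.824972 × 931.5 MeV/amu = 768.461 MeV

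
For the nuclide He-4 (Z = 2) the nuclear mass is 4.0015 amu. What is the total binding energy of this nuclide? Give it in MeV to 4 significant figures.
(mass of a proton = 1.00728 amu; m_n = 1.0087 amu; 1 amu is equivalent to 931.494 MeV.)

28.37 MeV

The nucleus contains 2 protons and 4 − 2 = 2 neutrons.
Σm = 2·m_p + 2·m_n = 2.01456 + 2.0174 = 4.03196 amu
Mass defect Δm = 4.03196 − 4.0015 = 0.03046 amu
E_B = 0.03046 × 931.494 = 28.3733 MeV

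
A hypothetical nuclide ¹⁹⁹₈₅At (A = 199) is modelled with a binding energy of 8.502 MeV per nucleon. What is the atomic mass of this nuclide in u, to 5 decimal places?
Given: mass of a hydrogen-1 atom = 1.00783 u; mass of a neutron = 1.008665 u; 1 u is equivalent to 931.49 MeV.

Total binding energy = 199 × 8.502 = 1691.898 MeV
Mass defect = 1691.898 MeV / (931.49 MeV/u) = 1.8163351 u
Constituent mass = 85(1.00783) + 114(1.008665) = 200.653360 u
Atomic mass = 200.653360 − 1.8163351 = 198.8370249 u ≈ 198.83702 u (to 5 decimal places)

198.83702 u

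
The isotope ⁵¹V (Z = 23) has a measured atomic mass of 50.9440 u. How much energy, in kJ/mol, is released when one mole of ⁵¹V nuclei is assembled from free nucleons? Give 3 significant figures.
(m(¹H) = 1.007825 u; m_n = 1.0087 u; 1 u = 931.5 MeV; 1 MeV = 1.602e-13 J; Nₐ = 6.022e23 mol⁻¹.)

4.31e+10 kJ/mol

With 23 protons and 28 neutrons (A = 51):
Mass of separated nucleons = 23(1.007825) + 28(1.0087) = 23.179975 + 28.2436 = 51.423575 u
Mass defect Δm = 51.423575 − 50.9440 = 0.479575 u
Converting to energy: 0.479575 u × 931.5 MeV/u = 446.724 MeV
Per nucleus in joules: 446.724 MeV × 1.602e-13 J/MeV = 7.1565e-11 J
Per mole: 7.1565e-11 J × 6.022e23 mol⁻¹ = 4.3096e+13 J/mol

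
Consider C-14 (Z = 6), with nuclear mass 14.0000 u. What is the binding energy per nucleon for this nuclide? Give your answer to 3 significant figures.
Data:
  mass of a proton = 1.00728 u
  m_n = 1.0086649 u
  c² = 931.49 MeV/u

7.52 MeV/nucleon

The nucleus contains 6 protons and 14 − 6 = 8 neutrons.
Total constituent mass: 6 × 1.00728 + 8 × 1.0086649 = 14.1129992 u
Mass defect Δm = 14.1129992 − 14.0000 = 0.1129992 u
Converting to energy: 0.1129992 u × 931.49 MeV/u = 105.258 MeV
BE/A = 105.258 MeV / 14 = 7.518 MeV/nucleon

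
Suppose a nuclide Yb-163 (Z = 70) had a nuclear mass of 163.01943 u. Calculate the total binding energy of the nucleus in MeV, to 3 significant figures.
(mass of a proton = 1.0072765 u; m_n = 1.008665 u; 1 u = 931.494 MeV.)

With 70 protons and 93 neutrons (A = 163):
Total constituent mass: 70 × 1.0072765 + 93 × 1.008665 = 164.3152000 u
Mass defect Δm = 164.3152000 − 163.01943 = 1.2957700 u
Binding energy = Δm·c² = 1.2957700 × 931.494 MeV/u = 1207.00 MeV

1210 MeV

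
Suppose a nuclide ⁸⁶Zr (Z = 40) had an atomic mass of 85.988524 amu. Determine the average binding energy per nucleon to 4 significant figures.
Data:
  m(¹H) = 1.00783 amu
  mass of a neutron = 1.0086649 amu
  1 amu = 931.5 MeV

Mass of separated nucleons = 40(1.00783) + 46(1.0086649) = 40.31320 + 46.3985854 = 86.7117854 amu
The mass defect is 86.7117854 − 85.988524 = 0.7232614 amu.
E_B = 0.7232614 × 931.5 = 673.718 MeV
Per nucleon: 673.718 / 86 = 7.834 MeV

7.834 MeV/nucleon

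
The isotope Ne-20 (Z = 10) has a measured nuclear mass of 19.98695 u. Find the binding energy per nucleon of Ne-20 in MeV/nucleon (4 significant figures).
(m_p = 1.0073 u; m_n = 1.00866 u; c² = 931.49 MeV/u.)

The nucleus contains 10 protons and 20 − 10 = 10 neutrons.
Σm = 10·m_p + 10·m_n = 10.0730 + 10.08660 = 20.15960 u
The mass defect is 20.15960 − 19.98695 = 0.17265 u.
Binding energy = Δm·c² = 0.17265 × 931.49 MeV/u = 160.822 MeV
Dividing by A = 20 gives 8.041 MeV per nucleon.

8.041 MeV/nucleon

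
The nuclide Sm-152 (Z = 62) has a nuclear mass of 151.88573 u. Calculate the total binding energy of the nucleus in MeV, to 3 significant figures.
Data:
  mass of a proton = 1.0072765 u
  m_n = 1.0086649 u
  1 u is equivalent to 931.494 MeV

Total constituent mass: 62 × 1.0072765 + 90 × 1.0086649 = 153.2309840 u
Mass defect Δm = 153.2309840 − 151.88573 = 1.3452540 u
E_B = 1.3452540 × 931.494 = 1253.10 MeV

1250 MeV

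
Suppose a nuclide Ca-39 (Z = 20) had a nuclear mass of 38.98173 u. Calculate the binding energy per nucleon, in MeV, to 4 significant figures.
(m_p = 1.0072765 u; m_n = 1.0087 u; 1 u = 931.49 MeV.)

With 20 protons and 19 neutrons (A = 39):
Total constituent mass: 20 × 1.0072765 + 19 × 1.0087 = 39.3108300 u
Δm = 39.3108300 − 38.98173 = 0.3291000 u
E_B = 0.3291000 × 931.49 = 306.553 MeV
Dividing by A = 39 gives 7.860 MeV per nucleon.

7.860 MeV/nucleon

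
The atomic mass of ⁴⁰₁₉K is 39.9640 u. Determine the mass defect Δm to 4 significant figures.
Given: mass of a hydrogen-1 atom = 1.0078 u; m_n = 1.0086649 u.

With 19 protons and 21 neutrons (A = 40):
Mass of separated nucleons = 19(1.0078) + 21(1.0086649) = 19.1482 + 21.1819629 = 40.3301629 u
Mass defect Δm = 40.3301629 − 39.9640 = 0.3661629 u

0.3662 u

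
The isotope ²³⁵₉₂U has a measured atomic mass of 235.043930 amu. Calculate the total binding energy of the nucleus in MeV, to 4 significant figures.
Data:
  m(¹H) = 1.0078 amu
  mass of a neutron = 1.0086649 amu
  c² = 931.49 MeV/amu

With 92 protons and 143 neutrons (A = 235):
Total constituent mass: 92 × 1.0078 + 143 × 1.0086649 = 236.9566807 amu
The mass defect is 236.9566807 − 235.043930 = 1.9127507 amu.
E_B = 1.9127507 × 931.49 = 1781.71 MeV

1782 MeV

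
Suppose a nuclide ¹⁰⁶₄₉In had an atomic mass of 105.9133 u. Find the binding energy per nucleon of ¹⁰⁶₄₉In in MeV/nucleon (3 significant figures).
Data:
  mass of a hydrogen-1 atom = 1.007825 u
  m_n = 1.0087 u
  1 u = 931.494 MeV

8.49 MeV/nucleon

Total constituent mass: 49 × 1.007825 + 57 × 1.0087 = 106.879325 u
Δm = 106.879325 − 105.9133 = 0.966025 u
E_B = 0.966025 × 931.494 = 899.846 MeV
Dividing by A = 106 gives 8.489 MeV per nucleon.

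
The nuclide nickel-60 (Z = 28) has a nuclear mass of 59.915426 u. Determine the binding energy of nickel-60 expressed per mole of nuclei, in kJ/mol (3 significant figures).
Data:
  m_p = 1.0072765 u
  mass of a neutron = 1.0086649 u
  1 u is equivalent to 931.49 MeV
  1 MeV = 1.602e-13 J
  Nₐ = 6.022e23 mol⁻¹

5.08e+10 kJ/mol

The nucleus contains 28 protons and 60 − 28 = 32 neutrons.
Total constituent mass: 28 × 1.0072765 + 32 × 1.0086649 = 60.4810188 u
The mass defect is 60.4810188 − 59.915426 = 0.5655928 u.
Binding energy = Δm·c² = 0.5655928 × 931.49 MeV/u = 526.844 MeV
Per nucleus in joules: 526.844 MeV × 1.602e-13 J/MeV = 8.4400e-11 J
Per mole: 8.4400e-11 J × 6.022e23 mol⁻¹ = 5.0826e+13 J/mol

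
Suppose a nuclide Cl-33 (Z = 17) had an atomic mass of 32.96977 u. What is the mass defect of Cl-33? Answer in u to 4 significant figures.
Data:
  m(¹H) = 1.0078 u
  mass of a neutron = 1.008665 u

Mass of separated nucleons = 17(1.0078) + 16(1.008665) = 17.1326 + 16.138640 = 33.271240 u
Δm = 33.271240 − 32.96977 = 0.301470 u

0.3015 u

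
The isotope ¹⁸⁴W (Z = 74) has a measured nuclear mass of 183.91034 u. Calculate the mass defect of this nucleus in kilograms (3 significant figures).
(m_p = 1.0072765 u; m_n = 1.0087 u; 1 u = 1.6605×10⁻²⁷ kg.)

2.63e-27 kg

Total constituent mass: 74 × 1.0072765 + 110 × 1.0087 = 185.4954610 u
Δm = 185.4954610 − 183.91034 = 1.5851210 u
In SI units: 1.5851210 u × 1.6605×10⁻²⁷ kg/u = 2.6321e-27 kg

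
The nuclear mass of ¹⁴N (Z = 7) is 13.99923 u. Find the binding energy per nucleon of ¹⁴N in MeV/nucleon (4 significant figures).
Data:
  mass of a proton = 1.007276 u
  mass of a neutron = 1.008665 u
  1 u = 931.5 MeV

Mass of separated nucleons = 7(1.007276) + 7(1.008665) = 7.050932 + 7.060655 = 14.111587 u
The mass defect is 14.111587 − 13.99923 = 0.112357 u.
Binding energy = Δm·c² = 0.112357 × 931.5 MeV/u = 104.661 MeV
Per nucleon: 104.661 / 14 = 7.476 MeV

7.476 MeV/nucleon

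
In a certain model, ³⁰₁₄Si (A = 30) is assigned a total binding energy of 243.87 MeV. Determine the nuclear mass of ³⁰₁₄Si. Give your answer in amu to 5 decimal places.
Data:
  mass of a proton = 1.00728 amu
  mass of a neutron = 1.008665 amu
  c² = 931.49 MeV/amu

29.97875 amu

Mass defect = 243.87 MeV / (931.49 MeV/amu) = 0.2618064 amu
Constituent mass = 14(1.00728) + 16(1.008665) = 30.240560 amu
Nuclear mass = 30.240560 − 0.2618064 = 29.9787536 amu ≈ 29.97875 amu (to 5 decimal places)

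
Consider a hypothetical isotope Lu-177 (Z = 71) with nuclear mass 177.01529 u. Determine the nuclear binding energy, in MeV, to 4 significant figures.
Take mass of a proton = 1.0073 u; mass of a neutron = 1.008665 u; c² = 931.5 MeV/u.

Z = 71, so N = A − Z = 177 − 71 = 106.
Σm = 71·m_p + 106·m_n = 71.5183 + 106.918490 = 178.436790 u
The mass defect is 178.436790 − 177.01529 = 1.421500 u.
Binding energy = Δm·c² = 1.421500 × 931.5 MeV/u = 1324.13 MeV

1324 MeV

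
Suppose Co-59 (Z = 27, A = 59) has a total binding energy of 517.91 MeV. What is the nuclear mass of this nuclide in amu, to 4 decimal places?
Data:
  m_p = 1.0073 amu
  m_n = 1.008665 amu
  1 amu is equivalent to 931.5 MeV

Mass defect = 517.91 MeV / (931.5 MeV/amu) = 0.555996 amu
Constituent mass = 27(1.0073) + 32(1.008665) = 59.474380 amu
Nuclear mass = 59.474380 − 0.555996 = 58.918384 amu ≈ 58.9184 amu (to 4 decimal places)

58.9184 amu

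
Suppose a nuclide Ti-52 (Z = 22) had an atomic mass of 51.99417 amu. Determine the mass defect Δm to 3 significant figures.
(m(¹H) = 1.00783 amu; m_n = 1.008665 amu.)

0.438 amu

Mass of separated nucleons = 22(1.00783) + 30(1.008665) = 22.17226 + 30.259950 = 52.432210 amu
Δm = 52.432210 − 51.99417 = 0.438040 amu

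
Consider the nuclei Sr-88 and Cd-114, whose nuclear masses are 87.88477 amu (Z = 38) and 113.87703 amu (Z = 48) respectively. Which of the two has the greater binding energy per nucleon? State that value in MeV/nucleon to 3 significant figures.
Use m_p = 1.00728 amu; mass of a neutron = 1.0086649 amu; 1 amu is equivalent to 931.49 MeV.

Sr-88; 8.73 MeV/nucleon

Sr-88: Σm = 38(1.00728) + 50(1.0086649) = 88.7098850 amu; Δm = 0.8251150 amu; E_B = 768.59 MeV; E_B/A = 8.734 MeV
Cd-114: Σm = 48(1.00728) + 66(1.0086649) = 114.9213234 amu; Δm = 1.0442934 amu; E_B = 972.75 MeV; E_B/A = 8.533 MeV
Sr-88 has the higher binding energy per nucleon, so it is the more tightly bound nucleus.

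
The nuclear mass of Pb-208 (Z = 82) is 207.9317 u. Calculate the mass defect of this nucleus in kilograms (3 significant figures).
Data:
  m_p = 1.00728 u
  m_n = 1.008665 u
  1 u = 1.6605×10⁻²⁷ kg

2.92e-27 kg

With 82 protons and 126 neutrons (A = 208):
Σm = 82·m_p + 126·m_n = 82.59696 + 127.091790 = 209.688750 u
Mass defect Δm = 209.688750 − 207.9317 = 1.757050 u
In SI units: 1.757050 u × 1.6605×10⁻²⁷ kg/u = 2.9176e-27 kg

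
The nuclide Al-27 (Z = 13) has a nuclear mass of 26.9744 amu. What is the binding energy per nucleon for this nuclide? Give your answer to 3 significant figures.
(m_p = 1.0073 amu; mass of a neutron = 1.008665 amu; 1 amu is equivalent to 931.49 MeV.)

Mass of separated nucleons = 13(1.0073) + 14(1.008665) = 13.0949 + 14.121310 = 27.216210 amu
Δm = 27.216210 − 26.9744 = 0.241810 amu
Binding energy = Δm·c² = 0.241810 × 931.49 MeV/amu = 225.244 MeV
Dividing by A = 27 gives 8.342 MeV per nucleon.

8.34 MeV/nucleon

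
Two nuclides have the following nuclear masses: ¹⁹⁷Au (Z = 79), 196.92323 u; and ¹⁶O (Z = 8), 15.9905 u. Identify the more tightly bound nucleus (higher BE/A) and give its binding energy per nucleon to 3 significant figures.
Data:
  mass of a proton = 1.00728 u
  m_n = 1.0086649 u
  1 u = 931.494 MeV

¹⁶O; 7.98 MeV/nucleon

¹⁹⁷Au: Σm = 79(1.00728) + 118(1.0086649) = 198.5975782 u; Δm = 1.6743482 u; E_B = 1559.6 MeV; E_B/A = 7.917 MeV
¹⁶O: Σm = 8(1.00728) + 8(1.0086649) = 16.1275592 u; Δm = 0.1370592 u; E_B = 127.67 MeV; E_B/A = 7.979 MeV
¹⁶O has the higher binding energy per nucleon, so it is the more tightly bound nucleus.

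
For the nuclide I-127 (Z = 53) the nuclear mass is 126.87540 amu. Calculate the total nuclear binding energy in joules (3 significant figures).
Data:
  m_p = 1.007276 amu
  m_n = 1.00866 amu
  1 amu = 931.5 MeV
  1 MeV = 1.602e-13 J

1.72e-10 J

Mass of separated nucleons = 53(1.007276) + 74(1.00866) = 53.385628 + 74.64084 = 128.026468 amu
Mass defect Δm = 128.026468 − 126.87540 = 1.151068 amu
E_B = 1.151068 × 931.5 = 1072.22 MeV
In joules: 1072.22 MeV × 1.602e-13 J/MeV = 1.7177e-10 J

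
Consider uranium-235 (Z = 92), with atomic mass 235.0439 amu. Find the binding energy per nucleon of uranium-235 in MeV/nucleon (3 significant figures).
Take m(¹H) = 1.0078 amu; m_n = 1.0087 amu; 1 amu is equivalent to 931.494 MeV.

7.60 MeV/nucleon

With 92 protons and 143 neutrons (A = 235):
Total constituent mass: 92 × 1.0078 + 143 × 1.0087 = 236.9617 amu
Mass defect Δm = 236.9617 − 235.0439 = 1.9178 amu
Converting to energy: 1.9178 amu × 931.494 MeV/amu = 1786.42 MeV
BE/A = 1786.42 MeV / 235 = 7.602 MeV/nucleon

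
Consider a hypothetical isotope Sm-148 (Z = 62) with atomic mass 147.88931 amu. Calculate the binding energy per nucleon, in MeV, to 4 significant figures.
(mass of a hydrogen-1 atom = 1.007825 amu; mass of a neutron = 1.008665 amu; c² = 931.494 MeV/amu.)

Z = 62, so N = A − Z = 148 − 62 = 86.
Total constituent mass: 62 × 1.007825 + 86 × 1.008665 = 149.230340 amu
The mass defect is 149.230340 − 147.88931 = 1.341030 amu.
Converting to energy: 1.341030 amu × 931.494 MeV/amu = 1249.16 MeV
BE/A = 1249.16 MeV / 148 = 8.440 MeV/nucleon

8.440 MeV/nucleon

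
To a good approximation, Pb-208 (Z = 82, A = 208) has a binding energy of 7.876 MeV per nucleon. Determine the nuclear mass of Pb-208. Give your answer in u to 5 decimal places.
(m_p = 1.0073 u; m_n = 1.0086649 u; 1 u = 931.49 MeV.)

207.93168 u

Total binding energy = 208 × 7.876 = 1638.208 MeV
Mass defect = 1638.208 MeV / (931.49 MeV/u) = 1.7586963 u
Constituent mass = 82(1.0073) + 126(1.0086649) = 209.6903774 u
Nuclear mass = 209.6903774 − 1.7586963 = 207.9316811 u ≈ 207.93168 u (to 5 decimal places)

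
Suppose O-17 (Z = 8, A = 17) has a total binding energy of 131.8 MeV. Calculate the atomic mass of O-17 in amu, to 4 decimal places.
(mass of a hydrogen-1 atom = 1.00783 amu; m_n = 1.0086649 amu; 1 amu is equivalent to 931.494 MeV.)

16.9991 amu

Mass defect = 131.8 MeV / (931.494 MeV/amu) = 0.141493 amu
Constituent mass = 8(1.00783) + 9(1.0086649) = 17.1406241 amu
Atomic mass = 17.1406241 − 0.141493 = 16.9991311 amu ≈ 16.9991 amu (to 4 decimal places)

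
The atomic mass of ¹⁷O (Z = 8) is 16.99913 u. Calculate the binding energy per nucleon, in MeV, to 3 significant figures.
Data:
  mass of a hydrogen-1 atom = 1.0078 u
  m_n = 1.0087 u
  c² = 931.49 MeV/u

The nucleus contains 8 protons and 17 − 8 = 9 neutrons.
Mass of separated nucleons = 8(1.0078) + 9(1.0087) = 8.0624 + 9.0783 = 17.1407 u
The mass defect is 17.1407 − 16.99913 = 0.14157 u.
E_B = 0.14157 × 931.49 = 131.871 MeV
BE/A = 131.871 MeV / 17 = 7.757 MeV/nucleon

7.76 MeV/nucleon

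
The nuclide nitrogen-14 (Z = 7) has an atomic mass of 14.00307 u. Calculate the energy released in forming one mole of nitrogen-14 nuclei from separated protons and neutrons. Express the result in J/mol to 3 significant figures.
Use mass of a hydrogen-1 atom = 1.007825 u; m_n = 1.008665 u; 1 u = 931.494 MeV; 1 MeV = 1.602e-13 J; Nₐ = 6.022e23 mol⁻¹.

1.01e+13 J/mol

With 7 protons and 7 neutrons (A = 14):
Σm = 7·m(¹H) + 7·m_n = 7.054775 + 7.060655 = 14.115430 u
The mass defect is 14.115430 − 14.00307 = 0.112360 u.
E_B = 0.112360 × 931.494 = 104.663 MeV
Per nucleus in joules: 104.663 MeV × 1.602e-13 J/MeV = 1.6767e-11 J
Per mole: 1.6767e-11 J × 6.022e23 mol⁻¹ = 1.0097e+13 J/mol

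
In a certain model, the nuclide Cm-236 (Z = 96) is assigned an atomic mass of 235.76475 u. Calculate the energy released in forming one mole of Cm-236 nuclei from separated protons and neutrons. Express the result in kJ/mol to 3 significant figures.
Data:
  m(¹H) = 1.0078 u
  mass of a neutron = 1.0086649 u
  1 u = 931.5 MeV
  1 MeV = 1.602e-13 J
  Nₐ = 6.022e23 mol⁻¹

1.97e+11 kJ/mol

Mass of separated nucleons = 96(1.0078) + 140(1.0086649) = 96.7488 + 141.2130860 = 237.9618860 u
The mass defect is 237.9618860 − 235.76475 = 2.1971360 u.
Binding energy = Δm·c² = 2.1971360 × 931.5 MeV/u = 2046.63 MeV
Per nucleus in joules: 2046.63 MeV × 1.602e-13 J/MeV = 3.2787e-10 J
Per mole: 3.2787e-10 J × 6.022e23 mol⁻¹ = 1.9744e+14 J/mol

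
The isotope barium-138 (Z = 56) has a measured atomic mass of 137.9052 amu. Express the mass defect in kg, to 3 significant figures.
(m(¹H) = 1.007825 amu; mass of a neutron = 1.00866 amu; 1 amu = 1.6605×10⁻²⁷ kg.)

2.06e-27 kg

Σm = 56·m(¹H) + 82·m_n = 56.438200 + 82.71012 = 139.148320 amu
Δm = 139.148320 − 137.9052 = 1.243120 amu
In SI units: 1.243120 amu × 1.6605×10⁻²⁷ kg/amu = 2.0642e-27 kg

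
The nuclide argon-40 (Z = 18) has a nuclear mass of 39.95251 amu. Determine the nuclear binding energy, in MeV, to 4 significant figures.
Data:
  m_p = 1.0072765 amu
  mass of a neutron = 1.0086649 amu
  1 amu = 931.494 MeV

343.8 MeV

Mass of separated nucleons = 18(1.0072765) + 22(1.0086649) = 18.1309770 + 22.1906278 = 40.3216048 amu
The mass defect is 40.3216048 − 39.95251 = 0.3690948 amu.
Converting to energy: 0.3690948 amu × 931.494 MeV/amu = 343.810 MeV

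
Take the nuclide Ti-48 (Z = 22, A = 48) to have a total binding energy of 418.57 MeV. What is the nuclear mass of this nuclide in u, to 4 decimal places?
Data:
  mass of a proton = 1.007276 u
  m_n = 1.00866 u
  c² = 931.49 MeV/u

47.9359 u

Mass defect = 418.57 MeV / (931.49 MeV/u) = 0.449355 u
Constituent mass = 22(1.007276) + 26(1.00866) = 48.385232 u
Nuclear mass = 48.385232 − 0.449355 = 47.935877 u ≈ 47.9359 u (to 4 decimal places)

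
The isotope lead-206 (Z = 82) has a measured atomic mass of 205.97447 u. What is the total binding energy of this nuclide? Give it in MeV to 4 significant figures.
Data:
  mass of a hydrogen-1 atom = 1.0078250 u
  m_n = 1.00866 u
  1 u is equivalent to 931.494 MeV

With 82 protons and 124 neutrons (A = 206):
Total constituent mass: 82 × 1.0078250 + 124 × 1.00866 = 207.7154900 u
Mass defect Δm = 207.7154900 − 205.97447 = 1.7410200 u
Converting to energy: 1.7410200 u × 931.494 MeV/u = 1621.75 MeV

1622 MeV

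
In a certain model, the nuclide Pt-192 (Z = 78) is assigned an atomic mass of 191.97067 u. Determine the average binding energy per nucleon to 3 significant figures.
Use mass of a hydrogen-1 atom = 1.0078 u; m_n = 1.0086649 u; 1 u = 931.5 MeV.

With 78 protons and 114 neutrons (A = 192):
Total constituent mass: 78 × 1.0078 + 114 × 1.0086649 = 193.5961986 u
Mass defect Δm = 193.5961986 − 191.97067 = 1.6255286 u
Converting to energy: 1.6255286 u × 931.5 MeV/u = 1514.18 MeV
Per nucleon: 1514.18 / 192 = 7.886 MeV

7.89 MeV/nucleon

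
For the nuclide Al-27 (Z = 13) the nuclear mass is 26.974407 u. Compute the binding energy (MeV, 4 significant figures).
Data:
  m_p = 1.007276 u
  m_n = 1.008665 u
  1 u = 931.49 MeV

Z = 13, so N = A − Z = 27 − 13 = 14.
Total constituent mass: 13 × 1.007276 + 14 × 1.008665 = 27.215898 u
The mass defect is 27.215898 − 26.974407 = 0.241491 u.
Converting to energy: 0.241491 u × 931.49 MeV/u = 224.946 MeV

224.9 MeV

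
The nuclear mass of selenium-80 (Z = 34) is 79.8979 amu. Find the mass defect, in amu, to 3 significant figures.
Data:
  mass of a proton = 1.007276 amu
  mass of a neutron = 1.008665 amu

Z = 34, so N = A − Z = 80 − 34 = 46.
Mass of separated nucleons = 34(1.007276) + 46(1.008665) = 34.247384 + 46.398590 = 80.645974 amu
The mass defect is 80.645974 − 79.8979 = 0.748074 amu.

0.748 amu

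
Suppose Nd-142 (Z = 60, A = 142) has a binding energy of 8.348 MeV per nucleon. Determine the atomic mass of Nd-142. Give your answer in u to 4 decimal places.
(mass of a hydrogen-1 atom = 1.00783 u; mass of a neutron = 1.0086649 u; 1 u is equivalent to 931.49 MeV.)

141.9077 u

Total binding energy = 142 × 8.348 = 1185.416 MeV
Mass defect = 1185.416 MeV / (931.49 MeV/u) = 1.272602 u
Constituent mass = 60(1.00783) + 82(1.0086649) = 143.1803218 u
Atomic mass = 143.1803218 − 1.272602 = 141.9077198 u ≈ 141.9077 u (to 4 decimal places)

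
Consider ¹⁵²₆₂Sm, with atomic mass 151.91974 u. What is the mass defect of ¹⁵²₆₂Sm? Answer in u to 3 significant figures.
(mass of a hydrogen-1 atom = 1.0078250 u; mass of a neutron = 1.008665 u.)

Mass of separated nucleons = 62(1.0078250) + 90(1.008665) = 62.4851500 + 90.779850 = 153.2650000 u
Mass defect Δm = 153.2650000 − 151.91974 = 1.3452600 u

1.35 u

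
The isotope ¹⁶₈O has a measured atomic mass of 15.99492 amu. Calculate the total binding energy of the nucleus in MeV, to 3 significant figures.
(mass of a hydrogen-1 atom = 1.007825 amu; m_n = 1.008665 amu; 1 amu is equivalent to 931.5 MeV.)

128 MeV

Z = 8, so N = A − Z = 16 − 8 = 8.
Total constituent mass: 8 × 1.007825 + 8 × 1.008665 = 16.131920 amu
Δm = 16.131920 − 15.99492 = 0.137000 amu
Converting to energy: 0.137000 amu × 931.5 MeV/amu = 127.616 MeV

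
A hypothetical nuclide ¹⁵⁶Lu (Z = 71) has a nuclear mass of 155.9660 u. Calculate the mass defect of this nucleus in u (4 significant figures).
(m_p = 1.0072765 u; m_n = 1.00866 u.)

The nucleus contains 71 protons and 156 − 71 = 85 neutrons.
Total constituent mass: 71 × 1.0072765 + 85 × 1.00866 = 157.2527315 u
The mass defect is 157.2527315 − 155.9660 = 1.2867315 u.

1.287 u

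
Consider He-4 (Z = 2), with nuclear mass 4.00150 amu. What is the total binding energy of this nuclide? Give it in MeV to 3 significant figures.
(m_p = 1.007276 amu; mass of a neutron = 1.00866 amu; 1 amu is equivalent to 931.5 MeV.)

28.3 MeV

With 2 protons and 2 neutrons (A = 4):
Mass of separated nucleons = 2(1.007276) + 2(1.00866) = 2.014552 + 2.01732 = 4.031872 amu
The mass defect is 4.031872 − 4.00150 = 0.030372 amu.
E_B = 0.030372 × 931.5 = 28.2915 MeV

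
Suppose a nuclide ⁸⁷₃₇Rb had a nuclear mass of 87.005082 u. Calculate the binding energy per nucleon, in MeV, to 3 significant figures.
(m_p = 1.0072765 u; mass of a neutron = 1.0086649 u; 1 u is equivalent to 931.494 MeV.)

Mass of separated nucleons = 37(1.0072765) + 50(1.0086649) = 37.2692305 + 50.4332450 = 87.7024755 u
Δm = 87.7024755 − 87.005082 = 0.6973935 u
Binding energy = Δm·c² = 0.6973935 × 931.494 MeV/u = 649.618 MeV
Dividing by A = 87 gives 7.467 MeV per nucleon.

7.47 MeV/nucleon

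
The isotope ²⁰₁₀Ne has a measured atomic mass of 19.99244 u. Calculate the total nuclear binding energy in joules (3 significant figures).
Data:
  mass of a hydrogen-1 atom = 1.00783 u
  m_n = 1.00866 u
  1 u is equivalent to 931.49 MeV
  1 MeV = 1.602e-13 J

Σm = 10·m(¹H) + 10·m_n = 10.07830 + 10.08660 = 20.16490 u
Δm = 20.16490 − 19.99244 = 0.17246 u
Converting to energy: 0.17246 u × 931.49 MeV/u = 160.645 MeV
In joules: 160.645 MeV × 1.602e-13 J/MeV = 2.5735e-11 J

2.57e-11 J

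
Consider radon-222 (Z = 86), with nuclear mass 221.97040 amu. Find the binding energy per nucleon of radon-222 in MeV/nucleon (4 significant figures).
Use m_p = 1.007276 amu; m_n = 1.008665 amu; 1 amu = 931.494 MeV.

Mass of separated nucleons = 86(1.007276) + 136(1.008665) = 86.625736 + 137.178440 = 223.804176 amu
The mass defect is 223.804176 − 221.97040 = 1.833776 amu.
E_B = 1.833776 × 931.494 = 1708.15 MeV
Dividing by A = 222 gives 7.694 MeV per nucleon.

7.694 MeV/nucleon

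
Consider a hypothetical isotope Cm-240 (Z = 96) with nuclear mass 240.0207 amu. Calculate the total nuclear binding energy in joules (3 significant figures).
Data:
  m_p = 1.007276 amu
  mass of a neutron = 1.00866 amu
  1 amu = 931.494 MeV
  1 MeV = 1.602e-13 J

2.87e-10 J

Σm = 96·m_p + 144·m_n = 96.698496 + 145.24704 = 241.945536 amu
Mass defect Δm = 241.945536 − 240.0207 = 1.924836 amu
Binding energy = Δm·c² = 1.924836 × 931.494 MeV/amu = 1792.97 MeV
In joules: 1792.97 MeV × 1.602e-13 J/MeV = 2.8723e-10 J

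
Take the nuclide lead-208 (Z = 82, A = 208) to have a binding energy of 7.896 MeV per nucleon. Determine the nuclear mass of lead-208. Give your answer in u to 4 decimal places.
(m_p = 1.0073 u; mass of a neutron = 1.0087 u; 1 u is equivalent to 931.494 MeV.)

207.9316 u

Total binding energy = 208 × 7.896 = 1642.368 MeV
Mass defect = 1642.368 MeV / (931.494 MeV/u) = 1.763155 u
Constituent mass = 82(1.0073) + 126(1.0087) = 209.6948 u
Nuclear mass = 209.6948 − 1.763155 = 207.931645 u ≈ 207.9316 u (to 4 decimal places)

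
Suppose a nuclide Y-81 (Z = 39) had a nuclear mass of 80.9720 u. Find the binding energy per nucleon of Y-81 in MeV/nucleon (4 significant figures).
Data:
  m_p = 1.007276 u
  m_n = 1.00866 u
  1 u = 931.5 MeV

7.768 MeV/nucleon

Σm = 39·m_p + 42·m_n = 39.283764 + 42.36372 = 81.647484 u
Mass defect Δm = 81.647484 − 80.9720 = 0.675484 u
Binding energy = Δm·c² = 0.675484 × 931.5 MeV/u = 629.213 MeV
BE/A = 629.213 MeV / 81 = 7.768 MeV/nucleon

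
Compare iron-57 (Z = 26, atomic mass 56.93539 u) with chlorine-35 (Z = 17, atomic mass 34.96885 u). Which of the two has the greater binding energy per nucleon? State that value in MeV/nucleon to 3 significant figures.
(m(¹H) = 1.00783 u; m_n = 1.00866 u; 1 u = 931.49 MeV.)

iron-57; 8.77 MeV/nucleon

iron-57: Σm = 26(1.00783) + 31(1.00866) = 57.47204 u; Δm = 0.53665 u; E_B = 499.88 MeV; E_B/A = 8.770 MeV
chlorine-35: Σm = 17(1.00783) + 18(1.00866) = 35.28899 u; Δm = 0.32014 u; E_B = 298.21 MeV; E_B/A = 8.520 MeV
iron-57 has the higher binding energy per nucleon, so it is the more tightly bound nucleus.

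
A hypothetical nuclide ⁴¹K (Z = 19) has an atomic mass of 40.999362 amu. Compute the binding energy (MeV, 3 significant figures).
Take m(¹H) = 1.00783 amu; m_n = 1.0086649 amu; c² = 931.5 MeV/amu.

317 MeV

Total constituent mass: 19 × 1.00783 + 22 × 1.0086649 = 41.3393978 amu
The mass defect is 41.3393978 − 40.999362 = 0.3400358 amu.
E_B = 0.3400358 × 931.5 = 316.743 MeV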